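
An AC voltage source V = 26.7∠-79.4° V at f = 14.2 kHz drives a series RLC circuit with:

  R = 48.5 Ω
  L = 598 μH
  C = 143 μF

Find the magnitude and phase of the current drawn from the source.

Step 1 — Angular frequency: ω = 2π·f = 2π·1.42e+04 = 8.922e+04 rad/s.
Step 2 — Component impedances:
  R: Z = R = 48.5 Ω
  L: Z = jωL = j·8.922e+04·0.000598 = 0 + j53.35 Ω
  C: Z = 1/(jωC) = -j/(ω·C) = 0 - j0.07838 Ω
Step 3 — Series combination: Z_total = R + L + C = 48.5 + j53.28 Ω = 72.05∠47.7° Ω.
Step 4 — Source phasor: V = 26.7∠-79.4° V = 4.912 - j26.24 V.
Step 5 — Ohm's law: I = V / Z_total = (4.912 - j26.24) / (48.5 + j53.28) = -0.2235 - j0.2956 A.
Step 6 — Convert to polar: |I| = 0.3706 A, ∠I = -127.1°.

I = 0.3706∠-127.1° A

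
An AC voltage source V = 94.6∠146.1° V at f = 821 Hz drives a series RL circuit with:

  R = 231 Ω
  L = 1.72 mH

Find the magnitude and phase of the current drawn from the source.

Step 1 — Angular frequency: ω = 2π·f = 2π·821 = 5158 rad/s.
Step 2 — Component impedances:
  R: Z = R = 231 Ω
  L: Z = jωL = j·5158·0.00172 = 0 + j8.873 Ω
Step 3 — Series combination: Z_total = R + L = 231 + j8.873 Ω = 231.2∠2.2° Ω.
Step 4 — Source phasor: V = 94.6∠146.1° V = -78.52 + j52.76 V.
Step 5 — Ohm's law: I = V / Z_total = (-78.52 + j52.76) / (231 + j8.873) = -0.3306 + j0.2411 A.
Step 6 — Convert to polar: |I| = 0.4092 A, ∠I = 143.9°.

I = 0.4092∠143.9° A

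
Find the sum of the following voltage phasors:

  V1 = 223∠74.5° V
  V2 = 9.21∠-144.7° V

Step 1 — Convert each phasor to rectangular form:
  V1 = 223·(cos(74.5°) + j·sin(74.5°)) = 59.59 + j214.9 V
  V2 = 9.21·(cos(-144.7°) + j·sin(-144.7°)) = -7.517 - j5.322 V
Step 2 — Sum components: V_total = 52.08 + j209.6 V.
Step 3 — Convert to polar: |V_total| = 215.9 V, ∠V_total = 76.0°.

V_total = 215.9∠76.0° V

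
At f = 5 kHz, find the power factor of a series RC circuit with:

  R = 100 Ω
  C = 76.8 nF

Step 1 — Angular frequency: ω = 2π·f = 2π·5000 = 3.142e+04 rad/s.
Step 2 — Component impedances:
  R: Z = R = 100 Ω
  C: Z = 1/(jωC) = -j/(ω·C) = 0 - j414.5 Ω
Step 3 — Series combination: Z_total = R + C = 100 - j414.5 Ω = 426.4∠-76.4° Ω.
Step 4 — Power factor: PF = cos(φ) = Re(Z)/|Z| = 100/426.4 = 0.2345.
Step 5 — Type: Im(Z) = -414.5 ⇒ leading (phase φ = -76.4°).

PF = 0.2345 (leading, φ = -76.4°)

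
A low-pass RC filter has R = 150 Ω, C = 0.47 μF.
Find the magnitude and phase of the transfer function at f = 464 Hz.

Step 1 — Angular frequency: ω = 2π·464 = 2915 rad/s.
Step 2 — Transfer function: H(jω) = 1/(1 + jωRC).
Step 3 — Denominator: 1 + jωRC = 1 + j·2915·150·4.7e-07 = 1 + j0.2055.
Step 4 — H = 0.9595 - j0.1972.
Step 5 — Magnitude: |H| = 0.9795 (-0.2 dB); phase: φ = -11.6°.

|H| = 0.9795 (-0.2 dB), φ = -11.6°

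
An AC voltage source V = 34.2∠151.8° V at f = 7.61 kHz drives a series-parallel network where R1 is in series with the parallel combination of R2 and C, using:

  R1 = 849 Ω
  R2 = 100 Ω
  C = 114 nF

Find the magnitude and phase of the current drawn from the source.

Step 1 — Angular frequency: ω = 2π·f = 2π·7610 = 4.782e+04 rad/s.
Step 2 — Component impedances:
  R1: Z = R = 849 Ω
  R2: Z = R = 100 Ω
  C: Z = 1/(jωC) = -j/(ω·C) = 0 - j183.5 Ω
Step 3 — Parallel branch: R2 || C = 1/(1/R2 + 1/C) = 77.09 - j42.02 Ω.
Step 4 — Series with R1: Z_total = R1 + (R2 || C) = 926.1 - j42.02 Ω = 927∠-2.6° Ω.
Step 5 — Source phasor: V = 34.2∠151.8° V = -30.14 + j16.16 V.
Step 6 — Ohm's law: I = V / Z_total = (-30.14 + j16.16) / (926.1 - j42.02) = -0.03327 + j0.01594 A.
Step 7 — Convert to polar: |I| = 0.03689 A, ∠I = 154.4°.

I = 0.03689∠154.4° A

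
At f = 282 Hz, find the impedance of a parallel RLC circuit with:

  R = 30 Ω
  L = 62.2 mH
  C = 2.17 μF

Step 1 — Angular frequency: ω = 2π·f = 2π·282 = 1772 rad/s.
Step 2 — Component impedances:
  R: Z = R = 30 Ω
  L: Z = jωL = j·1772·0.0622 = 0 + j110.2 Ω
  C: Z = 1/(jωC) = -j/(ω·C) = 0 - j260.1 Ω
Step 3 — Parallel combination: 1/Z_total = 1/R + 1/L + 1/C; Z_total = 29.28 + j4.593 Ω = 29.64∠8.9° Ω.

Z = 29.28 + j4.593 Ω = 29.64∠8.9° Ω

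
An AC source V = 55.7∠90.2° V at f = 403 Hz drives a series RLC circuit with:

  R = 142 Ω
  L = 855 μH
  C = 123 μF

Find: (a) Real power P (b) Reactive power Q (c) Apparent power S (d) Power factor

Step 1 — Angular frequency: ω = 2π·f = 2π·403 = 2532 rad/s.
Step 2 — Component impedances:
  R: Z = R = 142 Ω
  L: Z = jωL = j·2532·0.000855 = 0 + j2.165 Ω
  C: Z = 1/(jωC) = -j/(ω·C) = 0 - j3.211 Ω
Step 3 — Series combination: Z_total = R + L + C = 142 - j1.046 Ω = 142∠-0.4° Ω.
Step 4 — Source phasor: V = 55.7∠90.2° V = -0.1944 + j55.7 V.
Step 5 — Current: I = V / Z = -0.004258 + j0.3922 A = 0.3922∠90.6° A.
Step 6 — Complex power: S = V·I* = 21.85 - j0.1609 VA.
Step 7 — Real power: P = Re(S) = 21.85 W.
Step 8 — Reactive power: Q = Im(S) = -0.1609 VAR.
Step 9 — Apparent power: |S| = 21.85 VA.
Step 10 — Power factor: PF = P/|S| = 1 (leading).

(a) P = 21.85 W  (b) Q = -0.1609 VAR  (c) S = 21.85 VA  (d) PF = 1 (leading)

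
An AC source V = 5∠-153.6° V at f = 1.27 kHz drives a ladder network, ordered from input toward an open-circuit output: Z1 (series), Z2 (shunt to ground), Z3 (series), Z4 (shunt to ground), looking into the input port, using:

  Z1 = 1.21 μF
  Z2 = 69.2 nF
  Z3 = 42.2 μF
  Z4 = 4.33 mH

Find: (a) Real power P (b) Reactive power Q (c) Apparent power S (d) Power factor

Step 1 — Angular frequency: ω = 2π·f = 2π·1270 = 7980 rad/s.
Step 2 — Component impedances:
  Z1: Z = 1/(jωC) = -j/(ω·C) = 0 - j103.6 Ω
  Z2: Z = 1/(jωC) = -j/(ω·C) = 0 - j1811 Ω
  Z3: Z = 1/(jωC) = -j/(ω·C) = 0 - j2.97 Ω
  Z4: Z = jωL = j·7980·0.00433 = 0 + j34.55 Ω
Step 3 — Ladder network (open output): work backward from the far end, alternating series and parallel combinations. Z_in = 0 - j71.43 Ω = 71.43∠-90.0° Ω.
Step 4 — Source phasor: V = 5∠-153.6° V = -4.479 - j2.223 V.
Step 5 — Current: I = V / Z = 0.03113 - j0.0627 A = 0.07∠-63.6° A.
Step 6 — Complex power: S = V·I* = 0 - j0.35 VA.
Step 7 — Real power: P = Re(S) = 0 W.
Step 8 — Reactive power: Q = Im(S) = -0.35 VAR.
Step 9 — Apparent power: |S| = 0.35 VA.
Step 10 — Power factor: PF = P/|S| = 0 (leading).

(a) P = 0 W  (b) Q = -0.35 VAR  (c) S = 0.35 VA  (d) PF = 0 (leading)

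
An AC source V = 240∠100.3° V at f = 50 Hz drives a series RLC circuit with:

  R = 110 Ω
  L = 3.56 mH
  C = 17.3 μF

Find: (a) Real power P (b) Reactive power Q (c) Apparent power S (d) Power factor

Step 1 — Angular frequency: ω = 2π·f = 2π·50 = 314.2 rad/s.
Step 2 — Component impedances:
  R: Z = R = 110 Ω
  L: Z = jωL = j·314.2·0.00356 = 0 + j1.118 Ω
  C: Z = 1/(jωC) = -j/(ω·C) = 0 - j184 Ω
Step 3 — Series combination: Z_total = R + L + C = 110 - j182.9 Ω = 213.4∠-59.0° Ω.
Step 4 — Source phasor: V = 240∠100.3° V = -42.91 + j236.1 V.
Step 5 — Current: I = V / Z = -1.052 + j0.398 A = 1.125∠159.3° A.
Step 6 — Complex power: S = V·I* = 139.1 - j231.3 VA.
Step 7 — Real power: P = Re(S) = 139.1 W.
Step 8 — Reactive power: Q = Im(S) = -231.3 VAR.
Step 9 — Apparent power: |S| = 269.9 VA.
Step 10 — Power factor: PF = P/|S| = 0.5154 (leading).

(a) P = 139.1 W  (b) Q = -231.3 VAR  (c) S = 269.9 VA  (d) PF = 0.5154 (leading)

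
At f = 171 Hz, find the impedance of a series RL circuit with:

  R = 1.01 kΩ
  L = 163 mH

Step 1 — Angular frequency: ω = 2π·f = 2π·171 = 1074 rad/s.
Step 2 — Component impedances:
  R: Z = R = 1010 Ω
  L: Z = jωL = j·1074·0.163 = 0 + j175.1 Ω
Step 3 — Series combination: Z_total = R + L = 1010 + j175.1 Ω = 1025∠9.8° Ω.

Z = 1010 + j175.1 Ω = 1025∠9.8° Ω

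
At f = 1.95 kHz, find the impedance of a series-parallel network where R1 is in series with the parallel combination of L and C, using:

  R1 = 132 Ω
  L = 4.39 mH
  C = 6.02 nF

Step 1 — Angular frequency: ω = 2π·f = 2π·1950 = 1.225e+04 rad/s.
Step 2 — Component impedances:
  R1: Z = R = 132 Ω
  L: Z = jωL = j·1.225e+04·0.00439 = 0 + j53.79 Ω
  C: Z = 1/(jωC) = -j/(ω·C) = 0 - j1.356e+04 Ω
Step 3 — Parallel branch: L || C = 1/(1/L + 1/C) = 0 + j54 Ω.
Step 4 — Series with R1: Z_total = R1 + (L || C) = 132 + j54 Ω = 142.6∠22.2° Ω.

Z = 132 + j54 Ω = 142.6∠22.2° Ω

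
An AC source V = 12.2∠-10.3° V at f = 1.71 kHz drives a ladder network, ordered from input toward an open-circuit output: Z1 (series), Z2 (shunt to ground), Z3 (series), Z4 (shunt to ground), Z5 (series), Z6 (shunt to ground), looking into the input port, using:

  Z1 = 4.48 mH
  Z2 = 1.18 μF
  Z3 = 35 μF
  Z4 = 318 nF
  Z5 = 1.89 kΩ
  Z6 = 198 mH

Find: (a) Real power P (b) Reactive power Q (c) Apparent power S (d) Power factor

Step 1 — Angular frequency: ω = 2π·f = 2π·1710 = 1.074e+04 rad/s.
Step 2 — Component impedances:
  Z1: Z = jωL = j·1.074e+04·0.00448 = 0 + j48.13 Ω
  Z2: Z = 1/(jωC) = -j/(ω·C) = 0 - j78.88 Ω
  Z3: Z = 1/(jωC) = -j/(ω·C) = 0 - j2.659 Ω
  Z4: Z = 1/(jωC) = -j/(ω·C) = 0 - j292.7 Ω
  Z5: Z = R = 1890 Ω
  Z6: Z = jωL = j·1.074e+04·0.198 = 0 + j2127 Ω
Step 3 — Ladder network (open output): work backward from the far end, alternating series and parallel combinations. Z_in = 0.9185 - j15.12 Ω = 15.15∠-86.5° Ω.
Step 4 — Source phasor: V = 12.2∠-10.3° V = 12 - j2.181 V.
Step 5 — Current: I = V / Z = 0.1918 + j0.7823 A = 0.8054∠76.2° A.
Step 6 — Complex power: S = V·I* = 0.5959 - j9.808 VA.
Step 7 — Real power: P = Re(S) = 0.5959 W.
Step 8 — Reactive power: Q = Im(S) = -9.808 VAR.
Step 9 — Apparent power: |S| = 9.826 VA.
Step 10 — Power factor: PF = P/|S| = 0.06064 (leading).

(a) P = 0.5959 W  (b) Q = -9.808 VAR  (c) S = 9.826 VA  (d) PF = 0.06064 (leading)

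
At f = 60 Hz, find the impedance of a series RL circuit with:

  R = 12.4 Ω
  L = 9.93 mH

Step 1 — Angular frequency: ω = 2π·f = 2π·60 = 377 rad/s.
Step 2 — Component impedances:
  R: Z = R = 12.4 Ω
  L: Z = jωL = j·377·0.00993 = 0 + j3.744 Ω
Step 3 — Series combination: Z_total = R + L = 12.4 + j3.744 Ω = 12.95∠16.8° Ω.

Z = 12.4 + j3.744 Ω = 12.95∠16.8° Ω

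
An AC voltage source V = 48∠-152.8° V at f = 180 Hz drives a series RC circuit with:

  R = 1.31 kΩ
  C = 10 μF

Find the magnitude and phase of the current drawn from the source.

Step 1 — Angular frequency: ω = 2π·f = 2π·180 = 1131 rad/s.
Step 2 — Component impedances:
  R: Z = R = 1310 Ω
  C: Z = 1/(jωC) = -j/(ω·C) = 0 - j88.42 Ω
Step 3 — Series combination: Z_total = R + C = 1310 - j88.42 Ω = 1313∠-3.9° Ω.
Step 4 — Source phasor: V = 48∠-152.8° V = -42.69 - j21.94 V.
Step 5 — Ohm's law: I = V / Z_total = (-42.69 - j21.94) / (1310 - j88.42) = -0.03132 - j0.01886 A.
Step 6 — Convert to polar: |I| = 0.03656 A, ∠I = -148.9°.

I = 0.03656∠-148.9° A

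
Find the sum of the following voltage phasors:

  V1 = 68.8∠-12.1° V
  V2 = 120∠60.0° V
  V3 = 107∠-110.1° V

Step 1 — Convert each phasor to rectangular form:
  V1 = 68.8·(cos(-12.1°) + j·sin(-12.1°)) = 67.27 - j14.42 V
  V2 = 120·(cos(60.0°) + j·sin(60.0°)) = 60 + j103.9 V
  V3 = 107·(cos(-110.1°) + j·sin(-110.1°)) = -36.77 - j100.5 V
Step 2 — Sum components: V_total = 90.5 - j10.98 V.
Step 3 — Convert to polar: |V_total| = 91.16 V, ∠V_total = -6.9°.

V_total = 91.16∠-6.9° V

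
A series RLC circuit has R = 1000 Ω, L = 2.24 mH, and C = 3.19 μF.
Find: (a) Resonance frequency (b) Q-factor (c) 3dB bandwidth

Step 1 — Resonance: ω₀ = 1/√(LC) = 1/√(0.00224·3.19e-06) = 1.183e+04 rad/s.
Step 2 — f₀ = ω₀/(2π) = 1883 Hz.
Step 3 — Series Q: Q = ω₀L/R = 1.183e+04·0.00224/1000 = 0.0265.
Step 4 — Bandwidth: Δω = ω₀/Q = 4.464e+05 rad/s; BW = Δω/(2π) = 7.105e+04 Hz.

(a) f₀ = 1883 Hz  (b) Q = 0.0265  (c) BW = 7.105e+04 Hz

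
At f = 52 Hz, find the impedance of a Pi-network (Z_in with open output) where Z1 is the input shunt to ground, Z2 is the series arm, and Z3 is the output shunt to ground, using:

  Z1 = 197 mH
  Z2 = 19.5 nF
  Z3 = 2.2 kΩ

Step 1 — Angular frequency: ω = 2π·f = 2π·52 = 326.7 rad/s.
Step 2 — Component impedances:
  Z1: Z = jωL = j·326.7·0.197 = 0 + j64.36 Ω
  Z2: Z = 1/(jωC) = -j/(ω·C) = 0 - j1.57e+05 Ω
  Z3: Z = R = 2200 Ω
Step 3 — With open output, the series arm Z2 and the output shunt Z3 appear in series to ground: Z2 + Z3 = 2200 - j1.57e+05 Ω.
Step 4 — Parallel with input shunt Z1: Z_in = Z1 || (Z2 + Z3) = 0.0003702 + j64.39 Ω = 64.39∠90.0° Ω.

Z = 0.0003702 + j64.39 Ω = 64.39∠90.0° Ω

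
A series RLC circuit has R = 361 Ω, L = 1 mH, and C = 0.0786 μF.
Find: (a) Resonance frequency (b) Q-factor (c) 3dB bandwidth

Step 1 — Resonance: ω₀ = 1/√(LC) = 1/√(0.001·7.86e-08) = 1.128e+05 rad/s.
Step 2 — f₀ = ω₀/(2π) = 1.795e+04 Hz.
Step 3 — Series Q: Q = ω₀L/R = 1.128e+05·0.001/361 = 0.3125.
Step 4 — Bandwidth: Δω = ω₀/Q = 3.61e+05 rad/s; BW = Δω/(2π) = 5.745e+04 Hz.

(a) f₀ = 1.795e+04 Hz  (b) Q = 0.3125  (c) BW = 5.745e+04 Hz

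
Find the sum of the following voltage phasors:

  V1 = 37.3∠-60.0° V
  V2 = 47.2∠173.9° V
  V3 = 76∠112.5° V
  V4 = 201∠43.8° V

Step 1 — Convert each phasor to rectangular form:
  V1 = 37.3·(cos(-60.0°) + j·sin(-60.0°)) = 18.65 - j32.3 V
  V2 = 47.2·(cos(173.9°) + j·sin(173.9°)) = -46.93 + j5.016 V
  V3 = 76·(cos(112.5°) + j·sin(112.5°)) = -29.08 + j70.21 V
  V4 = 201·(cos(43.8°) + j·sin(43.8°)) = 145.1 + j139.1 V
Step 2 — Sum components: V_total = 87.71 + j182 V.
Step 3 — Convert to polar: |V_total| = 202.1 V, ∠V_total = 64.3°.

V_total = 202.1∠64.3° V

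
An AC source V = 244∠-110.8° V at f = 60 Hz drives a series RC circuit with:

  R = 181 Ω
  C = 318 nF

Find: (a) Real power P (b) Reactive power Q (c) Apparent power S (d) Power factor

Step 1 — Angular frequency: ω = 2π·f = 2π·60 = 377 rad/s.
Step 2 — Component impedances:
  R: Z = R = 181 Ω
  C: Z = 1/(jωC) = -j/(ω·C) = 0 - j8341 Ω
Step 3 — Series combination: Z_total = R + C = 181 - j8341 Ω = 8343∠-88.8° Ω.
Step 4 — Source phasor: V = 244∠-110.8° V = -86.65 - j228.1 V.
Step 5 — Current: I = V / Z = 0.02711 - j0.01098 A = 0.02924∠-22.0° A.
Step 6 — Complex power: S = V·I* = 0.1548 - j7.134 VA.
Step 7 — Real power: P = Re(S) = 0.1548 W.
Step 8 — Reactive power: Q = Im(S) = -7.134 VAR.
Step 9 — Apparent power: |S| = 7.136 VA.
Step 10 — Power factor: PF = P/|S| = 0.02169 (leading).

(a) P = 0.1548 W  (b) Q = -7.134 VAR  (c) S = 7.136 VA  (d) PF = 0.02169 (leading)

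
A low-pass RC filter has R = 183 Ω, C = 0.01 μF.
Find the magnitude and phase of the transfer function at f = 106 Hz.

Step 1 — Angular frequency: ω = 2π·106 = 666 rad/s.
Step 2 — Transfer function: H(jω) = 1/(1 + jωRC).
Step 3 — Denominator: 1 + jωRC = 1 + j·666·183·1e-08 = 1 + j0.001219.
Step 4 — H = 1 - j0.001219.
Step 5 — Magnitude: |H| = 1 (-0.0 dB); phase: φ = -0.1°.

|H| = 1 (-0.0 dB), φ = -0.1°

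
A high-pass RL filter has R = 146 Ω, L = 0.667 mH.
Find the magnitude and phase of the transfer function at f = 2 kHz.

Step 1 — Angular frequency: ω = 2π·2000 = 1.257e+04 rad/s.
Step 2 — Transfer function: H(jω) = jωL/(R + jωL).
Step 3 — Numerator jωL = j·8.382; denominator R + jωL = 146 + j8.382.
Step 4 — H = 0.003285 + j0.05722.
Step 5 — Magnitude: |H| = 0.05732 (-24.8 dB); phase: φ = 86.7°.

|H| = 0.05732 (-24.8 dB), φ = 86.7°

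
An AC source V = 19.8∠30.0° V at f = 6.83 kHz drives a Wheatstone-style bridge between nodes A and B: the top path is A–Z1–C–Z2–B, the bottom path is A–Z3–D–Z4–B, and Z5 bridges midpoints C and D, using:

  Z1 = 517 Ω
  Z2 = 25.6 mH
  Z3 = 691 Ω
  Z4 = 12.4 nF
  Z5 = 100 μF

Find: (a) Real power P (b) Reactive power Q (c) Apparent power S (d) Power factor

Step 1 — Angular frequency: ω = 2π·f = 2π·6830 = 4.291e+04 rad/s.
Step 2 — Component impedances:
  Z1: Z = R = 517 Ω
  Z2: Z = jωL = j·4.291e+04·0.0256 = 0 + j1099 Ω
  Z3: Z = R = 691 Ω
  Z4: Z = 1/(jωC) = -j/(ω·C) = 0 - j1879 Ω
  Z5: Z = 1/(jωC) = -j/(ω·C) = 0 - j0.233 Ω
Step 3 — Bridge requires nodal analysis (the Z5 bridge couples midpoints C and D, so the two paths cannot be reduced to a simple series/parallel combination). Setting node B to ground and injecting 1 A at node A, the 3-node admittance system at A, C, D solves to V_A = Z_AB = 295.7 + j2644 Ω = 2660∠83.6° Ω.
Step 4 — Source phasor: V = 19.8∠30.0° V = 17.15 + j9.9 V.
Step 5 — Current: I = V / Z = 0.004415 - j0.005992 A = 0.007442∠-53.6° A.
Step 6 — Complex power: S = V·I* = 0.01638 + j0.1464 VA.
Step 7 — Real power: P = Re(S) = 0.01638 W.
Step 8 — Reactive power: Q = Im(S) = 0.1464 VAR.
Step 9 — Apparent power: |S| = 0.1474 VA.
Step 10 — Power factor: PF = P/|S| = 0.1112 (lagging).

(a) P = 0.01638 W  (b) Q = 0.1464 VAR  (c) S = 0.1474 VA  (d) PF = 0.1112 (lagging)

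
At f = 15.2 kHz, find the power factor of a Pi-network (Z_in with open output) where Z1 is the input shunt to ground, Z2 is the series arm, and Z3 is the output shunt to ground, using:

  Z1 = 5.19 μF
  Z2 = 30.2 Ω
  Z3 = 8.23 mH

Step 1 — Angular frequency: ω = 2π·f = 2π·1.52e+04 = 9.55e+04 rad/s.
Step 2 — Component impedances:
  Z1: Z = 1/(jωC) = -j/(ω·C) = 0 - j2.017 Ω
  Z2: Z = R = 30.2 Ω
  Z3: Z = jωL = j·9.55e+04·0.00823 = 0 + j786 Ω
Step 3 — With open output, the series arm Z2 and the output shunt Z3 appear in series to ground: Z2 + Z3 = 30.2 + j786 Ω.
Step 4 — Parallel with input shunt Z1: Z_in = Z1 || (Z2 + Z3) = 0.0001997 - j2.023 Ω = 2.023∠-90.0° Ω.
Step 5 — Power factor: PF = cos(φ) = Re(Z)/|Z| = 0.000199695/2.02266 = 9.873e-05.
Step 6 — Type: Im(Z) = -2.023 ⇒ leading (phase φ = -90.0°).

PF = 9.873e-05 (leading, φ = -90.0°)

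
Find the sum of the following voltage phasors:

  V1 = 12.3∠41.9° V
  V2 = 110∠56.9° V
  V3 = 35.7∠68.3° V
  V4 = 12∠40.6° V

Step 1 — Convert each phasor to rectangular form:
  V1 = 12.3·(cos(41.9°) + j·sin(41.9°)) = 9.155 + j8.214 V
  V2 = 110·(cos(56.9°) + j·sin(56.9°)) = 60.07 + j92.15 V
  V3 = 35.7·(cos(68.3°) + j·sin(68.3°)) = 13.2 + j33.17 V
  V4 = 12·(cos(40.6°) + j·sin(40.6°)) = 9.111 + j7.809 V
Step 2 — Sum components: V_total = 91.54 + j141.3 V.
Step 3 — Convert to polar: |V_total| = 168.4 V, ∠V_total = 57.1°.

V_total = 168.4∠57.1° V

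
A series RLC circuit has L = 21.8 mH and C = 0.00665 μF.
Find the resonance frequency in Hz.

Step 1 — Resonance condition Im(Z)=0 gives ω₀ = 1/√(LC).
Step 2 — ω₀ = 1/√(0.0218·6.65e-09) = 8.305e+04 rad/s.
Step 3 — f₀ = ω₀/(2π) = 1.322e+04 Hz.

f₀ = 1.322e+04 Hz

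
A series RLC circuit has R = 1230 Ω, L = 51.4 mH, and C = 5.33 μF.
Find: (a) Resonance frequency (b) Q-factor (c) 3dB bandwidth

Step 1 — Resonance: ω₀ = 1/√(LC) = 1/√(0.0514·5.33e-06) = 1911 rad/s.
Step 2 — f₀ = ω₀/(2π) = 304.1 Hz.
Step 3 — Series Q: Q = ω₀L/R = 1911·0.0514/1230 = 0.07984.
Step 4 — Bandwidth: Δω = ω₀/Q = 2.393e+04 rad/s; BW = Δω/(2π) = 3809 Hz.

(a) f₀ = 304.1 Hz  (b) Q = 0.07984  (c) BW = 3809 Hz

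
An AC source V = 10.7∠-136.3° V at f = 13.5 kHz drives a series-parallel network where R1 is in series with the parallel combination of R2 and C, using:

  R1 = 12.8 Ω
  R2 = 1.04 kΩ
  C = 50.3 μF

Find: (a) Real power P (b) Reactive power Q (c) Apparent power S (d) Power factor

Step 1 — Angular frequency: ω = 2π·f = 2π·1.35e+04 = 8.482e+04 rad/s.
Step 2 — Component impedances:
  R1: Z = R = 12.8 Ω
  R2: Z = R = 1040 Ω
  C: Z = 1/(jωC) = -j/(ω·C) = 0 - j0.2344 Ω
Step 3 — Parallel branch: R2 || C = 1/(1/R2 + 1/C) = 5.282e-05 - j0.2344 Ω.
Step 4 — Series with R1: Z_total = R1 + (R2 || C) = 12.8 - j0.2344 Ω = 12.8∠-1.0° Ω.
Step 5 — Source phasor: V = 10.7∠-136.3° V = -7.736 - j7.392 V.
Step 6 — Current: I = V / Z = -0.5936 - j0.5884 A = 0.8358∠-135.3° A.
Step 7 — Complex power: S = V·I* = 8.941 - j0.1637 VA.
Step 8 — Real power: P = Re(S) = 8.941 W.
Step 9 — Reactive power: Q = Im(S) = -0.1637 VAR.
Step 10 — Apparent power: |S| = 8.943 VA.
Step 11 — Power factor: PF = P/|S| = 0.9998 (leading).

(a) P = 8.941 W  (b) Q = -0.1637 VAR  (c) S = 8.943 VA  (d) PF = 0.9998 (leading)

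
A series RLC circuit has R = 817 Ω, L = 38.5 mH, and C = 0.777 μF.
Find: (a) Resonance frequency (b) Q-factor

Step 1 — Resonance condition Im(Z)=0 gives ω₀ = 1/√(LC).
Step 2 — ω₀ = 1/√(0.0385·7.77e-07) = 5782 rad/s.
Step 3 — f₀ = ω₀/(2π) = 920.2 Hz.
Step 4 — Series Q: Q = ω₀L/R = 5782·0.0385/817 = 0.2725.

(a) f₀ = 920.2 Hz  (b) Q = 0.2725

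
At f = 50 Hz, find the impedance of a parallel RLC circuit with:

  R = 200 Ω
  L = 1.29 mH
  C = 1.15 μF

Step 1 — Angular frequency: ω = 2π·f = 2π·50 = 314.2 rad/s.
Step 2 — Component impedances:
  R: Z = R = 200 Ω
  L: Z = jωL = j·314.2·0.00129 = 0 + j0.4053 Ω
  C: Z = 1/(jωC) = -j/(ω·C) = 0 - j2768 Ω
Step 3 — Parallel combination: 1/Z_total = 1/R + 1/L + 1/C; Z_total = 0.0008214 + j0.4053 Ω = 0.4053∠89.9° Ω.

Z = 0.0008214 + j0.4053 Ω = 0.4053∠89.9° Ω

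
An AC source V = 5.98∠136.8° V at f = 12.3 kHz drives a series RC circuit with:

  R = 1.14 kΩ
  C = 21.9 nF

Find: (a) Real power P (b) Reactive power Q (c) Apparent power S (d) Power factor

Step 1 — Angular frequency: ω = 2π·f = 2π·1.23e+04 = 7.728e+04 rad/s.
Step 2 — Component impedances:
  R: Z = R = 1140 Ω
  C: Z = 1/(jωC) = -j/(ω·C) = 0 - j590.8 Ω
Step 3 — Series combination: Z_total = R + C = 1140 - j590.8 Ω = 1284∠-27.4° Ω.
Step 4 — Source phasor: V = 5.98∠136.8° V = -4.359 + j4.094 V.
Step 5 — Current: I = V / Z = -0.004481 + j0.001268 A = 0.004657∠164.2° A.
Step 6 — Complex power: S = V·I* = 0.02473 - j0.01282 VA.
Step 7 — Real power: P = Re(S) = 0.02473 W.
Step 8 — Reactive power: Q = Im(S) = -0.01282 VAR.
Step 9 — Apparent power: |S| = 0.02785 VA.
Step 10 — Power factor: PF = P/|S| = 0.8878 (leading).

(a) P = 0.02473 W  (b) Q = -0.01282 VAR  (c) S = 0.02785 VA  (d) PF = 0.8878 (leading)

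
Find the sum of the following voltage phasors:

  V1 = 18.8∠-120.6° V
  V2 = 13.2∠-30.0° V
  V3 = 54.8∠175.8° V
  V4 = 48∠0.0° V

Step 1 — Convert each phasor to rectangular form:
  V1 = 18.8·(cos(-120.6°) + j·sin(-120.6°)) = -9.57 - j16.18 V
  V2 = 13.2·(cos(-30.0°) + j·sin(-30.0°)) = 11.43 - j6.6 V
  V3 = 54.8·(cos(175.8°) + j·sin(175.8°)) = -54.65 + j4.013 V
  V4 = 48·(cos(0.0°) + j·sin(0.0°)) = 48 V
Step 2 — Sum components: V_total = -4.791 - j18.77 V.
Step 3 — Convert to polar: |V_total| = 19.37 V, ∠V_total = -104.3°.

V_total = 19.37∠-104.3° V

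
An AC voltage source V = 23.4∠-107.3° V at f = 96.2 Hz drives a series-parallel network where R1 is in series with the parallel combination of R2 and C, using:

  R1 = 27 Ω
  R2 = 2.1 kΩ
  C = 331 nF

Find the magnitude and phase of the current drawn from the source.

Step 1 — Angular frequency: ω = 2π·f = 2π·96.2 = 604.4 rad/s.
Step 2 — Component impedances:
  R1: Z = R = 27 Ω
  R2: Z = R = 2100 Ω
  C: Z = 1/(jωC) = -j/(ω·C) = 0 - j4998 Ω
Step 3 — Parallel branch: R2 || C = 1/(1/R2 + 1/C) = 1785 - j749.9 Ω.
Step 4 — Series with R1: Z_total = R1 + (R2 || C) = 1812 - j749.9 Ω = 1961∠-22.5° Ω.
Step 5 — Source phasor: V = 23.4∠-107.3° V = -6.959 - j22.34 V.
Step 6 — Ohm's law: I = V / Z_total = (-6.959 - j22.34) / (1812 - j749.9) = 0.001078 - j0.01188 A.
Step 7 — Convert to polar: |I| = 0.01193 A, ∠I = -84.8°.

I = 0.01193∠-84.8° A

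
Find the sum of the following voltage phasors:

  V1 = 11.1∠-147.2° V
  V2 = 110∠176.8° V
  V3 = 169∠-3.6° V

Step 1 — Convert each phasor to rectangular form:
  V1 = 11.1·(cos(-147.2°) + j·sin(-147.2°)) = -9.33 - j6.013 V
  V2 = 110·(cos(176.8°) + j·sin(176.8°)) = -109.8 + j6.14 V
  V3 = 169·(cos(-3.6°) + j·sin(-3.6°)) = 168.7 - j10.61 V
Step 2 — Sum components: V_total = 49.51 - j10.48 V.
Step 3 — Convert to polar: |V_total| = 50.61 V, ∠V_total = -12.0°.

V_total = 50.61∠-12.0° V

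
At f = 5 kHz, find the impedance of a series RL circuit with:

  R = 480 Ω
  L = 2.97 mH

Step 1 — Angular frequency: ω = 2π·f = 2π·5000 = 3.142e+04 rad/s.
Step 2 — Component impedances:
  R: Z = R = 480 Ω
  L: Z = jωL = j·3.142e+04·0.00297 = 0 + j93.31 Ω
Step 3 — Series combination: Z_total = R + L = 480 + j93.31 Ω = 489∠11.0° Ω.

Z = 480 + j93.31 Ω = 489∠11.0° Ω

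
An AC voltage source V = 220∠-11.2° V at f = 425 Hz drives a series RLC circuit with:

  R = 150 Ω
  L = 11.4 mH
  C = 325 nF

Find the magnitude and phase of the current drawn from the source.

Step 1 — Angular frequency: ω = 2π·f = 2π·425 = 2670 rad/s.
Step 2 — Component impedances:
  R: Z = R = 150 Ω
  L: Z = jωL = j·2670·0.0114 = 0 + j30.44 Ω
  C: Z = 1/(jωC) = -j/(ω·C) = 0 - j1152 Ω
Step 3 — Series combination: Z_total = R + L + C = 150 - j1122 Ω = 1132∠-82.4° Ω.
Step 4 — Source phasor: V = 220∠-11.2° V = 215.8 - j42.73 V.
Step 5 — Ohm's law: I = V / Z_total = (215.8 - j42.73) / (150 - j1122) = 0.06269 + j0.184 A.
Step 6 — Convert to polar: |I| = 0.1944 A, ∠I = 71.2°.

I = 0.1944∠71.2° A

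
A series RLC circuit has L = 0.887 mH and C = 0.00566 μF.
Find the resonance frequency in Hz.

Step 1 — Resonance condition Im(Z)=0 gives ω₀ = 1/√(LC).
Step 2 — ω₀ = 1/√(0.000887·5.66e-09) = 4.463e+05 rad/s.
Step 3 — f₀ = ω₀/(2π) = 7.103e+04 Hz.

f₀ = 7.103e+04 Hz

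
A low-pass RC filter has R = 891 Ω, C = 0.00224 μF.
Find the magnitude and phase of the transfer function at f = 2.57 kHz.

Step 1 — Angular frequency: ω = 2π·2570 = 1.615e+04 rad/s.
Step 2 — Transfer function: H(jω) = 1/(1 + jωRC).
Step 3 — Denominator: 1 + jωRC = 1 + j·1.615e+04·891·2.24e-09 = 1 + j0.03223.
Step 4 — H = 0.999 - j0.03219.
Step 5 — Magnitude: |H| = 0.9995 (-0.0 dB); phase: φ = -1.8°.

|H| = 0.9995 (-0.0 dB), φ = -1.8°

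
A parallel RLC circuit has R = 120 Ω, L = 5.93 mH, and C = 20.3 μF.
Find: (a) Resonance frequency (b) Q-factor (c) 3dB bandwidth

Step 1 — Resonance: ω₀ = 1/√(LC) = 1/√(0.00593·2.03e-05) = 2882 rad/s.
Step 2 — f₀ = ω₀/(2π) = 458.7 Hz.
Step 3 — Parallel Q: Q = R/(ω₀L) = 120/(2882·0.00593) = 7.021.
Step 4 — Bandwidth: Δω = ω₀/Q = 410.5 rad/s; BW = Δω/(2π) = 65.33 Hz.

(a) f₀ = 458.7 Hz  (b) Q = 7.021  (c) BW = 65.33 Hz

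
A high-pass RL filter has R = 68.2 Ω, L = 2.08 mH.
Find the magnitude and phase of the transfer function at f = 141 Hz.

Step 1 — Angular frequency: ω = 2π·141 = 885.9 rad/s.
Step 2 — Transfer function: H(jω) = jωL/(R + jωL).
Step 3 — Numerator jωL = j·1.843; denominator R + jωL = 68.2 + j1.843.
Step 4 — H = 0.0007295 + j0.027.
Step 5 — Magnitude: |H| = 0.02701 (-31.4 dB); phase: φ = 88.5°.

|H| = 0.02701 (-31.4 dB), φ = 88.5°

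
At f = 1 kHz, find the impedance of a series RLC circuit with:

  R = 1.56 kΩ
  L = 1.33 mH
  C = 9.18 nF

Step 1 — Angular frequency: ω = 2π·f = 2π·1000 = 6283 rad/s.
Step 2 — Component impedances:
  R: Z = R = 1560 Ω
  L: Z = jωL = j·6283·0.00133 = 0 + j8.357 Ω
  C: Z = 1/(jωC) = -j/(ω·C) = 0 - j1.734e+04 Ω
Step 3 — Series combination: Z_total = R + L + C = 1560 - j1.733e+04 Ω = 1.74e+04∠-84.9° Ω.

Z = 1560 - j1.733e+04 Ω = 1.74e+04∠-84.9° Ω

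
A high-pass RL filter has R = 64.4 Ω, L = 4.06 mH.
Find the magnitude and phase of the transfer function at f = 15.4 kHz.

Step 1 — Angular frequency: ω = 2π·1.54e+04 = 9.676e+04 rad/s.
Step 2 — Transfer function: H(jω) = jωL/(R + jωL).
Step 3 — Numerator jωL = j·392.8; denominator R + jωL = 64.4 + j392.8.
Step 4 — H = 0.9738 + j0.1596.
Step 5 — Magnitude: |H| = 0.9868 (-0.1 dB); phase: φ = 9.3°.

|H| = 0.9868 (-0.1 dB), φ = 9.3°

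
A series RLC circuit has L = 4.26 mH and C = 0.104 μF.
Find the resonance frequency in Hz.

Step 1 — Resonance condition Im(Z)=0 gives ω₀ = 1/√(LC).
Step 2 — ω₀ = 1/√(0.00426·1.04e-07) = 4.751e+04 rad/s.
Step 3 — f₀ = ω₀/(2π) = 7561 Hz.

f₀ = 7561 Hz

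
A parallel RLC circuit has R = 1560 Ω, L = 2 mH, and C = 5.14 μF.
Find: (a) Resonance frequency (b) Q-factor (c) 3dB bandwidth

Step 1 — Resonance: ω₀ = 1/√(LC) = 1/√(0.002·5.14e-06) = 9863 rad/s.
Step 2 — f₀ = ω₀/(2π) = 1570 Hz.
Step 3 — Parallel Q: Q = R/(ω₀L) = 1560/(9863·0.002) = 79.08.
Step 4 — Bandwidth: Δω = ω₀/Q = 124.7 rad/s; BW = Δω/(2π) = 19.85 Hz.

(a) f₀ = 1570 Hz  (b) Q = 79.08  (c) BW = 19.85 Hz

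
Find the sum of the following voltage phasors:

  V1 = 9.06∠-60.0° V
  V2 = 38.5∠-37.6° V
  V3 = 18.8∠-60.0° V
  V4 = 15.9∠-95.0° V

Step 1 — Convert each phasor to rectangular form:
  V1 = 9.06·(cos(-60.0°) + j·sin(-60.0°)) = 4.53 - j7.846 V
  V2 = 38.5·(cos(-37.6°) + j·sin(-37.6°)) = 30.5 - j23.49 V
  V3 = 18.8·(cos(-60.0°) + j·sin(-60.0°)) = 9.4 - j16.28 V
  V4 = 15.9·(cos(-95.0°) + j·sin(-95.0°)) = -1.386 - j15.84 V
Step 2 — Sum components: V_total = 43.05 - j63.46 V.
Step 3 — Convert to polar: |V_total| = 76.68 V, ∠V_total = -55.8°.

V_total = 76.68∠-55.8° V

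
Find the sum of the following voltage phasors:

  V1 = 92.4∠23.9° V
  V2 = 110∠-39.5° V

Step 1 — Convert each phasor to rectangular form:
  V1 = 92.4·(cos(23.9°) + j·sin(23.9°)) = 84.48 + j37.44 V
  V2 = 110·(cos(-39.5°) + j·sin(-39.5°)) = 84.88 - j69.97 V
Step 2 — Sum components: V_total = 169.4 - j32.53 V.
Step 3 — Convert to polar: |V_total| = 172.5 V, ∠V_total = -10.9°.

V_total = 172.5∠-10.9° V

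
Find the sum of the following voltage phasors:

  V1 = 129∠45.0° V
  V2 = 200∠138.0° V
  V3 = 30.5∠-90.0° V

Step 1 — Convert each phasor to rectangular form:
  V1 = 129·(cos(45.0°) + j·sin(45.0°)) = 91.22 + j91.22 V
  V2 = 200·(cos(138.0°) + j·sin(138.0°)) = -148.6 + j133.8 V
  V3 = 30.5·(cos(-90.0°) + j·sin(-90.0°)) = 0 - j30.5 V
Step 2 — Sum components: V_total = -57.41 + j194.5 V.
Step 3 — Convert to polar: |V_total| = 202.8 V, ∠V_total = 106.4°.

V_total = 202.8∠106.4° V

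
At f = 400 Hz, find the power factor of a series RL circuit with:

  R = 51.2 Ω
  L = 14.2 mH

Step 1 — Angular frequency: ω = 2π·f = 2π·400 = 2513 rad/s.
Step 2 — Component impedances:
  R: Z = R = 51.2 Ω
  L: Z = jωL = j·2513·0.0142 = 0 + j35.69 Ω
Step 3 — Series combination: Z_total = R + L = 51.2 + j35.69 Ω = 62.41∠34.9° Ω.
Step 4 — Power factor: PF = cos(φ) = Re(Z)/|Z| = 51.2/62.41 = 0.8204.
Step 5 — Type: Im(Z) = 35.69 ⇒ lagging (phase φ = 34.9°).

PF = 0.8204 (lagging, φ = 34.9°)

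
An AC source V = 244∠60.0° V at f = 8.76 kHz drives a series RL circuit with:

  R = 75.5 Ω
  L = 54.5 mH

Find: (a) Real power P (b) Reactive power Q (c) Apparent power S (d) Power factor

Step 1 — Angular frequency: ω = 2π·f = 2π·8760 = 5.504e+04 rad/s.
Step 2 — Component impedances:
  R: Z = R = 75.5 Ω
  L: Z = jωL = j·5.504e+04·0.0545 = 0 + j3000 Ω
Step 3 — Series combination: Z_total = R + L = 75.5 + j3000 Ω = 3001∠88.6° Ω.
Step 4 — Source phasor: V = 244∠60.0° V = 122 + j211.3 V.
Step 5 — Current: I = V / Z = 0.07142 - j0.03887 A = 0.08132∠-28.6° A.
Step 6 — Complex power: S = V·I* = 0.4992 + j19.83 VA.
Step 7 — Real power: P = Re(S) = 0.4992 W.
Step 8 — Reactive power: Q = Im(S) = 19.83 VAR.
Step 9 — Apparent power: |S| = 19.84 VA.
Step 10 — Power factor: PF = P/|S| = 0.02516 (lagging).

(a) P = 0.4992 W  (b) Q = 19.83 VAR  (c) S = 19.84 VA  (d) PF = 0.02516 (lagging)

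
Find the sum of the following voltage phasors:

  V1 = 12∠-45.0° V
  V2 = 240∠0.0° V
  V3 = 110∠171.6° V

Step 1 — Convert each phasor to rectangular form:
  V1 = 12·(cos(-45.0°) + j·sin(-45.0°)) = 8.485 - j8.485 V
  V2 = 240·(cos(0.0°) + j·sin(0.0°)) = 240 V
  V3 = 110·(cos(171.6°) + j·sin(171.6°)) = -108.8 + j16.07 V
Step 2 — Sum components: V_total = 139.7 + j7.584 V.
Step 3 — Convert to polar: |V_total| = 139.9 V, ∠V_total = 3.1°.

V_total = 139.9∠3.1° V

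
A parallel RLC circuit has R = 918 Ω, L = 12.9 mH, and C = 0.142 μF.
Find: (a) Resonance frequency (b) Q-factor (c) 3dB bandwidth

Step 1 — Resonance: ω₀ = 1/√(LC) = 1/√(0.0129·1.42e-07) = 2.336e+04 rad/s.
Step 2 — f₀ = ω₀/(2π) = 3719 Hz.
Step 3 — Parallel Q: Q = R/(ω₀L) = 918/(2.336e+04·0.0129) = 3.046.
Step 4 — Bandwidth: Δω = ω₀/Q = 7671 rad/s; BW = Δω/(2π) = 1221 Hz.

(a) f₀ = 3719 Hz  (b) Q = 3.046  (c) BW = 1221 Hz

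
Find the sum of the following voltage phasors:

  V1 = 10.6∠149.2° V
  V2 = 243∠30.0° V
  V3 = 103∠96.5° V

Step 1 — Convert each phasor to rectangular form:
  V1 = 10.6·(cos(149.2°) + j·sin(149.2°)) = -9.105 + j5.428 V
  V2 = 243·(cos(30.0°) + j·sin(30.0°)) = 210.4 + j121.5 V
  V3 = 103·(cos(96.5°) + j·sin(96.5°)) = -11.66 + j102.3 V
Step 2 — Sum components: V_total = 189.7 + j229.3 V.
Step 3 — Convert to polar: |V_total| = 297.6 V, ∠V_total = 50.4°.

V_total = 297.6∠50.4° V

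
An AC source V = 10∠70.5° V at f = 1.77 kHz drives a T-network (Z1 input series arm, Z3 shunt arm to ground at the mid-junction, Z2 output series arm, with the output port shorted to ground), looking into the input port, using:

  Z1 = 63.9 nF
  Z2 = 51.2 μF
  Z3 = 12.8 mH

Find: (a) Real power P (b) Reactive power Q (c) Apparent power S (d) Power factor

Step 1 — Angular frequency: ω = 2π·f = 2π·1770 = 1.112e+04 rad/s.
Step 2 — Component impedances:
  Z1: Z = 1/(jωC) = -j/(ω·C) = 0 - j1407 Ω
  Z2: Z = 1/(jωC) = -j/(ω·C) = 0 - j1.756 Ω
  Z3: Z = jωL = j·1.112e+04·0.0128 = 0 + j142.4 Ω
Step 3 — With the output port shorted to ground, the output series arm Z2 runs from the junction to ground; the shunt arm Z3 also runs from the junction to ground. They appear in parallel: Z3 || Z2 = 0 - j1.778 Ω.
Step 4 — Series with input arm Z1: Z_in = Z1 + (Z3 || Z2) = 0 - j1409 Ω = 1409∠-90.0° Ω.
Step 5 — Source phasor: V = 10∠70.5° V = 3.338 + j9.426 V.
Step 6 — Current: I = V / Z = -0.00669 + j0.002369 A = 0.007098∠160.5° A.
Step 7 — Complex power: S = V·I* = 0 - j0.07098 VA.
Step 8 — Real power: P = Re(S) = 0 W.
Step 9 — Reactive power: Q = Im(S) = -0.07098 VAR.
Step 10 — Apparent power: |S| = 0.07098 VA.
Step 11 — Power factor: PF = P/|S| = 0 (leading).

(a) P = 0 W  (b) Q = -0.07098 VAR  (c) S = 0.07098 VA  (d) PF = 0 (leading)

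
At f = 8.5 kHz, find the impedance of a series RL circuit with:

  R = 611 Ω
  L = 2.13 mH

Step 1 — Angular frequency: ω = 2π·f = 2π·8500 = 5.341e+04 rad/s.
Step 2 — Component impedances:
  R: Z = R = 611 Ω
  L: Z = jωL = j·5.341e+04·0.00213 = 0 + j113.8 Ω
Step 3 — Series combination: Z_total = R + L = 611 + j113.8 Ω = 621.5∠10.5° Ω.

Z = 611 + j113.8 Ω = 621.5∠10.5° Ω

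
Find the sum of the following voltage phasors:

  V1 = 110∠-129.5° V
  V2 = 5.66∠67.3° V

Step 1 — Convert each phasor to rectangular form:
  V1 = 110·(cos(-129.5°) + j·sin(-129.5°)) = -69.97 - j84.88 V
  V2 = 5.66·(cos(67.3°) + j·sin(67.3°)) = 2.184 + j5.222 V
Step 2 — Sum components: V_total = -67.78 - j79.66 V.
Step 3 — Convert to polar: |V_total| = 104.6 V, ∠V_total = -130.4°.

V_total = 104.6∠-130.4° V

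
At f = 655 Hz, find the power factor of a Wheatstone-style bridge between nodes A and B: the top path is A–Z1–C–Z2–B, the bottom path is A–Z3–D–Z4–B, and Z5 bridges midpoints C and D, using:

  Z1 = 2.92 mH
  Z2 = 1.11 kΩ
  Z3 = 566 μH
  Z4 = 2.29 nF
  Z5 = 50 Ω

Step 1 — Angular frequency: ω = 2π·f = 2π·655 = 4115 rad/s.
Step 2 — Component impedances:
  Z1: Z = jωL = j·4115·0.00292 = 0 + j12.02 Ω
  Z2: Z = R = 1110 Ω
  Z3: Z = jωL = j·4115·0.000566 = 0 + j2.329 Ω
  Z4: Z = 1/(jωC) = -j/(ω·C) = 0 - j1.061e+05 Ω
  Z5: Z = R = 50 Ω
Step 3 — Bridge requires nodal analysis (the Z5 bridge couples midpoints C and D, so the two paths cannot be reduced to a simple series/parallel combination). Setting node B to ground and injecting 1 A at node A, the 3-node admittance system at A, C, D solves to V_A = Z_AB = 1113 - j0.4286 Ω = 1113∠-0.0° Ω.
Step 4 — Power factor: PF = cos(φ) = Re(Z)/|Z| = 1113/1113 = 1.
Step 5 — Type: Im(Z) = -0.4286 ⇒ leading (phase φ = -0.0°).

PF = 1 (leading, φ = -0.0°)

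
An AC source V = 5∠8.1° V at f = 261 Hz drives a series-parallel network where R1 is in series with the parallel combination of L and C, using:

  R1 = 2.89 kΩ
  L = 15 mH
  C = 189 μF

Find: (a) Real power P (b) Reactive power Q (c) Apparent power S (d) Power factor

Step 1 — Angular frequency: ω = 2π·f = 2π·261 = 1640 rad/s.
Step 2 — Component impedances:
  R1: Z = R = 2890 Ω
  L: Z = jωL = j·1640·0.015 = 0 + j24.6 Ω
  C: Z = 1/(jωC) = -j/(ω·C) = 0 - j3.226 Ω
Step 3 — Parallel branch: L || C = 1/(1/L + 1/C) = 0 - j3.713 Ω.
Step 4 — Series with R1: Z_total = R1 + (L || C) = 2890 - j3.713 Ω = 2890∠-0.1° Ω.
Step 5 — Source phasor: V = 5∠8.1° V = 4.95 + j0.7045 V.
Step 6 — Current: I = V / Z = 0.001713 + j0.000246 A = 0.00173∠8.2° A.
Step 7 — Complex power: S = V·I* = 0.008651 - j1.112e-05 VA.
Step 8 — Real power: P = Re(S) = 0.008651 W.
Step 9 — Reactive power: Q = Im(S) = -1.112e-05 VAR.
Step 10 — Apparent power: |S| = 0.008651 VA.
Step 11 — Power factor: PF = P/|S| = 1 (leading).

(a) P = 0.008651 W  (b) Q = -1.112e-05 VAR  (c) S = 0.008651 VA  (d) PF = 1 (leading)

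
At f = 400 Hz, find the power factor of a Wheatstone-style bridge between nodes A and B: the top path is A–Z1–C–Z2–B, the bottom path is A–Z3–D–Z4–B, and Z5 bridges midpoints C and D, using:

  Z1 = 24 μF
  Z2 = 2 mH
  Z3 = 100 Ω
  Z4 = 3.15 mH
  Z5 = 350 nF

Step 1 — Angular frequency: ω = 2π·f = 2π·400 = 2513 rad/s.
Step 2 — Component impedances:
  Z1: Z = 1/(jωC) = -j/(ω·C) = 0 - j16.58 Ω
  Z2: Z = jωL = j·2513·0.002 = 0 + j5.027 Ω
  Z3: Z = R = 100 Ω
  Z4: Z = jωL = j·2513·0.00315 = 0 + j7.917 Ω
  Z5: Z = 1/(jωC) = -j/(ω·C) = 0 - j1137 Ω
Step 3 — Bridge requires nodal analysis (the Z5 bridge couples midpoints C and D, so the two paths cannot be reduced to a simple series/parallel combination). Setting node B to ground and injecting 1 A at node A, the 3-node admittance system at A, C, D solves to V_A = Z_AB = 1.32 - j11.48 Ω = 11.56∠-83.4° Ω.
Step 4 — Power factor: PF = cos(φ) = Re(Z)/|Z| = 1.32/11.56 = 0.1142.
Step 5 — Type: Im(Z) = -11.48 ⇒ leading (phase φ = -83.4°).

PF = 0.1142 (leading, φ = -83.4°)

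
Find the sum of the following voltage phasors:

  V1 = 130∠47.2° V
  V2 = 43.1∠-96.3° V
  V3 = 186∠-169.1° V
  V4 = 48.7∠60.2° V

Step 1 — Convert each phasor to rectangular form:
  V1 = 130·(cos(47.2°) + j·sin(47.2°)) = 88.33 + j95.38 V
  V2 = 43.1·(cos(-96.3°) + j·sin(-96.3°)) = -4.73 - j42.84 V
  V3 = 186·(cos(-169.1°) + j·sin(-169.1°)) = -182.6 - j35.17 V
  V4 = 48.7·(cos(60.2°) + j·sin(60.2°)) = 24.2 + j42.26 V
Step 2 — Sum components: V_total = -74.84 + j59.63 V.
Step 3 — Convert to polar: |V_total| = 95.7 V, ∠V_total = 141.5°.

V_total = 95.7∠141.5° V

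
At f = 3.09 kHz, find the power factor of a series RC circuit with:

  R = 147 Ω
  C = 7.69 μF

Step 1 — Angular frequency: ω = 2π·f = 2π·3090 = 1.942e+04 rad/s.
Step 2 — Component impedances:
  R: Z = R = 147 Ω
  C: Z = 1/(jωC) = -j/(ω·C) = 0 - j6.698 Ω
Step 3 — Series combination: Z_total = R + C = 147 - j6.698 Ω = 147.2∠-2.6° Ω.
Step 4 — Power factor: PF = cos(φ) = Re(Z)/|Z| = 147/147.15 = 0.999.
Step 5 — Type: Im(Z) = -6.698 ⇒ leading (phase φ = -2.6°).

PF = 0.999 (leading, φ = -2.6°)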